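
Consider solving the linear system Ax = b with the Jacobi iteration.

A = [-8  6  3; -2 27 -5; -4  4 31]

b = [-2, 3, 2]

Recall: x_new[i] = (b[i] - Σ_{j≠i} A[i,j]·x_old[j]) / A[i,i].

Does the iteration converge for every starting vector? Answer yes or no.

A = D + L + U where D = diag(-8, 27, 31).
T_J = -D⁻¹(L+U): T[0,2] = -(3)/(-8) = +0.3750; T[0,0] = 0.
  T[0,:] = [+0.0000, +0.7500, +0.3750]
  T[1,:] = [+0.0741, +0.0000, +0.1852]
  T[2,:] = [+0.1290, -0.1290, +0.0000]
moduli |λ_i(T)| = 0.3482, 0.2029, 0.2029.
ρ(T) = max|λ| = 0.3482; 0.3482 < 1 ⇒ converges.

yes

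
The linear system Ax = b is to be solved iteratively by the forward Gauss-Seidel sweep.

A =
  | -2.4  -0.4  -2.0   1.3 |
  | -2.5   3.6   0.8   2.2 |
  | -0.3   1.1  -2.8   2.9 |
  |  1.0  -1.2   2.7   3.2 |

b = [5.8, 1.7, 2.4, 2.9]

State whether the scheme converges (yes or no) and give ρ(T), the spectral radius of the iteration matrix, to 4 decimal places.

Diagonal D = diag(-2.4, 3.6, -2.8, 3.2); L, U strict lower/upper.
GS T = -(D+L)⁻¹U: row 0 first, T[0,3] = -(1.3)/(-2.4) = +0.5417; later rows by forward substitution.
  T[0,:] = [+0.0000  -0.1667  -0.8333  +0.5417]
  T[1,:] = [+0.0000  -0.1157  -0.8009  -0.2350]
  T[2,:] = [+0.0000  -0.0276  -0.2254  +0.8854]
  T[3,:] = [+0.0000  +0.0320  +0.1502  -1.0044]
|roots of det(T-λI)|: 1.1645, 0.1015, 0.1015, 0.0000.
spectral radius ρ = 1.1645; 1.1645 > 1 ⇒ diverges.

no, ρ = 1.1645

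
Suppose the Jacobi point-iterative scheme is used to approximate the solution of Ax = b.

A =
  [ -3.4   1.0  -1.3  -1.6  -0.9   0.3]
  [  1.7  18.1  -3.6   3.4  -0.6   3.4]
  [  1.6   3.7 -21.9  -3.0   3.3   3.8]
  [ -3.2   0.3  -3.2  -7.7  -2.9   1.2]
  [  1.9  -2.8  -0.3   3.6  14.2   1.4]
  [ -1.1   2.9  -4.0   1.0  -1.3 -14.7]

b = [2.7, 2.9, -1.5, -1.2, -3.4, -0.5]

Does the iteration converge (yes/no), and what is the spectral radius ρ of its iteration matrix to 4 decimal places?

yes, ρ = 0.6109

Split A = D + L + U, D = diag(-3.4, 18.1, -21.9, -7.7, 14.2, -14.7).
Jacobi: T = -D⁻¹(L+U), T[0,5] = -(0.3)/(-3.4) = +0.0882; T[0,0] = 0.
  T[0,:] = [+0.0000  +0.2941  -0.3824  -0.4706  -0.2647  +0.0882]
  T[1,:] = [-0.0939  +0.0000  +0.1989  -0.1878  +0.0331  -0.1878]
  T[2,:] = [+0.0731  +0.1689  +0.0000  -0.1370  +0.1507  +0.1735]
  T[3,:] = [-0.4156  +0.0390  -0.4156  +0.0000  -0.3766  +0.1558]
  T[4,:] = [-0.1338  +0.1972  +0.0211  -0.2535  +0.0000  -0.0986]
  T[5,:] = [-0.0748  +0.1973  -0.2721  +0.0680  -0.0884  +0.0000]
|roots of det(T-λI)|: 0.6109, 0.5108, 0.3488, 0.3488, 0.2619, 0.0081.
spectral radius ρ = 0.6109; 0.6109 < 1, so it converges for any x₀.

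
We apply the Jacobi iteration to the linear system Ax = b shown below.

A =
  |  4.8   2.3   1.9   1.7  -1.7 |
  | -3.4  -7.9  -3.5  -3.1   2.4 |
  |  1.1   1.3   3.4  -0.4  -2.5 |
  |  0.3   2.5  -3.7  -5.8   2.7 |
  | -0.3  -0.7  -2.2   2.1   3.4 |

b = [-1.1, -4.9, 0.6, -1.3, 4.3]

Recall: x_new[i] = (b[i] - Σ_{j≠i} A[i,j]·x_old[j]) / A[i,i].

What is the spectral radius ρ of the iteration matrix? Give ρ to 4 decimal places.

1.1704

Diagonal D = diag(4.8, -7.9, 3.4, -5.8, 3.4); L, U strict lower/upper.
Jacobi T = -D⁻¹(L+U): T[3,2] = -(-3.7)/(-5.8) = -0.6379; T[3,3] = 0.
  T[0,:] = [+0.0000 -0.4792 -0.3958 -0.3542 +0.3542]
  T[1,:] = [-0.4304 +0.0000 -0.4430 -0.3924 +0.3038]
  T[2,:] = [-0.3235 -0.3824 +0.0000 +0.1176 +0.7353]
  T[3,:] = [+0.0517 +0.4310 -0.6379 +0.0000 +0.4655]
  T[4,:] = [+0.0882 +0.2059 +0.6471 -0.6176 +0.0000]
|roots of det(T-λI)|: 1.1704, 0.7448, 0.7334, 0.7334, 0.4442.
ρ(T) = max|λ| = 1.1704; 1.1704 > 1 ⇒ diverges.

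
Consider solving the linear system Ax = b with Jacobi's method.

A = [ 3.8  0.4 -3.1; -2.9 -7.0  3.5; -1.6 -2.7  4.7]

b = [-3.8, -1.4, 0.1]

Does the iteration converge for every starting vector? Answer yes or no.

yes

Split A = D + L + U, D = diag(3.8, -7, 4.7).
Jacobi: T = -D⁻¹(L+U), T[2,0] = -(-1.6)/(4.7) = +0.3404; T[2,2] = 0.
  T[0,:] = [+0.0000  -0.1053  +0.8158]
  T[1,:] = [-0.4143  +0.0000  +0.5000]
  T[2,:] = [+0.3404  +0.5745  +0.0000]
moduli |λ_i(T)| = 0.9165, 0.4810, 0.4810.
ρ(T) = max|λ| = 0.9165; 0.9165 < 1, so it converges for any x₀.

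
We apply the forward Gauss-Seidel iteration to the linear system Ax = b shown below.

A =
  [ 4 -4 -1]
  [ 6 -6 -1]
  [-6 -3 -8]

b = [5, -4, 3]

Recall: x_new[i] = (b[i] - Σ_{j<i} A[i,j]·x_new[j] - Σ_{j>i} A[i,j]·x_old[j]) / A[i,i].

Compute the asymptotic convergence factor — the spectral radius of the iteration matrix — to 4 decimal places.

0.9175

Let D = diag(4, -6, -8); L, U the strict triangles.
T_GS = -(D+L)⁻¹U: row 0 first, T[0,2] = -(-1)/(4) = +0.2500; later rows by forward substitution.
  T[0,:] = [+0.0000  +1.0000  +0.2500]
  T[1,:] = [+0.0000  +1.0000  +0.0833]
  T[2,:] = [+0.0000  -1.1250  -0.2188]
moduli |λ_i(T)| = 0.9175, 0.1362, 0.0000.
spectral radius ρ = 0.9175; 0.9175 < 1 ⇒ converges.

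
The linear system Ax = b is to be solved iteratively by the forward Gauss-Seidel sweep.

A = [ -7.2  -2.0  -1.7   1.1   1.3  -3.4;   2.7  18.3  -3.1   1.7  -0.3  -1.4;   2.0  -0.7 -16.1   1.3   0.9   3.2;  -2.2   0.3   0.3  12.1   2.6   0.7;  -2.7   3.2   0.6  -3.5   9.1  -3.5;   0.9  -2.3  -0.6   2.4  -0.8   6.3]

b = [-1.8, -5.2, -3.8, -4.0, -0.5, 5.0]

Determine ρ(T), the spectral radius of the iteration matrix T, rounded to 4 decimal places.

0.2930

Diagonal D = diag(-7.2, 18.3, -16.1, 12.1, 9.1, 6.3); L, U strict lower/upper.
Gauss-Seidel: T = -(D+L)⁻¹U, row 0 first, T[0,1] = -(-2)/(-7.2) = -0.2778; later rows by forward substitution.
  T[0,:] = [+0.0000  -0.2778  -0.2361  +0.1528  +0.1806  -0.4722]
  T[1,:] = [+0.0000  +0.0410  +0.2042  -0.1154  -0.0102  +0.1462]
  T[2,:] = [+0.0000  -0.0363  -0.0382  +0.1047  +0.0788  +0.1337]
  T[3,:] = [+0.0000  -0.0506  -0.0470  +0.0280  -0.1837  -0.1506]
  T[4,:] = [+0.0000  -0.1139  -0.1574  +0.0898  -0.0187  +0.1263]
  T[5,:] = [+0.0000  +0.0560  +0.1026  -0.0533  +0.0456  +0.2070]
|eigenvalues of T|: 0.2930, 0.1594, 0.1594, 0.0924, 0.0652, 0.0000.
ρ = 0.2930; 0.2930 < 1, so it converges for any x₀.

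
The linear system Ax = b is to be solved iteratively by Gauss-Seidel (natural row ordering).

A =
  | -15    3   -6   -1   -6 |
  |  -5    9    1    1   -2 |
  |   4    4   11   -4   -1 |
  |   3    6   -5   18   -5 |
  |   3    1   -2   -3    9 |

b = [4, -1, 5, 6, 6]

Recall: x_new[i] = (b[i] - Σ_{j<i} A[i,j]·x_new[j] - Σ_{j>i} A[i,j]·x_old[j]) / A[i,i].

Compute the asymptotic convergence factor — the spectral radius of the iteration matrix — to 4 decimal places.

0.9439

Diagonal D = diag(-15, 9, 11, 18, 9); L, U strict lower/upper.
T_GS = -(D+L)⁻¹U: row 0 first, T[0,4] = -(-6)/(-15) = -0.4000; later rows by forward substitution.
  T[0,:] = [+0.0000  +0.2000  -0.4000  -0.0667  -0.4000]
  T[1,:] = [+0.0000  +0.1111  -0.3333  -0.1481  +0.0000]
  T[2,:] = [+0.0000  -0.1131  +0.2667  +0.4418  +0.2364]
  T[3,:] = [+0.0000  -0.1018  +0.2519  +0.1832  +0.4101]
  T[4,:] = [+0.0000  -0.1381  +0.3136  +0.1979  +0.3226]
|roots of det(T-λI)|: 0.9439, 0.1298, 0.1298, 0.0471, 0.0000.
spectral radius ρ = 0.9439; 0.9439 < 1 ⇒ converges.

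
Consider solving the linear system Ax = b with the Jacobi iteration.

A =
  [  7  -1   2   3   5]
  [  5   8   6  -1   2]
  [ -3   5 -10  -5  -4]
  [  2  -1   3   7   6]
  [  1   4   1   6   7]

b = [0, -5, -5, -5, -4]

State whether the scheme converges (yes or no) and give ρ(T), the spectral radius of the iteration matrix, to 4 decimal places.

Write A = D+L+U with D = diag(7, 8, -10, 7, 7).
Jacobi: T = -D⁻¹(L+U), T[4,2] = -(1)/(7) = -0.1429; T[4,4] = 0.
  T[0,:] = [+0.0000, +0.1429, -0.2857, -0.4286, -0.7143]
  T[1,:] = [-0.6250, +0.0000, -0.7500, +0.1250, -0.2500]
  T[2,:] = [-0.3000, +0.5000, +0.0000, -0.5000, -0.4000]
  T[3,:] = [-0.2857, +0.1429, -0.4286, +0.0000, -0.8571]
  T[4,:] = [-0.1429, -0.5714, -0.1429, -0.8571, +0.0000]
moduli |λ_i(T)| = 1.3741, 0.9053, 0.6296, 0.6296, 0.2163.
spectral radius ρ = 1.3741; 1.3741 > 1: divergent.

no, ρ = 1.3741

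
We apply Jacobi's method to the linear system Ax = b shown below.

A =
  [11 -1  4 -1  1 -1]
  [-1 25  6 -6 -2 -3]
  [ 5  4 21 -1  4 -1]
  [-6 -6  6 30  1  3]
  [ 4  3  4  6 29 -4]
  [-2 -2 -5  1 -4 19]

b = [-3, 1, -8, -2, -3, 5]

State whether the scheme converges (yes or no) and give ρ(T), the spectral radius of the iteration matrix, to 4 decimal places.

yes, ρ = 0.5518

Split A = D + L + U, D = diag(11, 25, 21, 30, 29, 19).
Jacobi T = -D⁻¹(L+U): T[4,1] = -(3)/(29) = -0.1034; T[4,4] = 0.
  T[0,:] = [+0.0000, +0.0909, -0.3636, +0.0909, -0.0909, +0.0909]
  T[1,:] = [+0.0400, +0.0000, -0.2400, +0.2400, +0.0800, +0.1200]
  T[2,:] = [-0.2381, -0.1905, +0.0000, +0.0476, -0.1905, +0.0476]
  T[3,:] = [+0.2000, +0.2000, -0.2000, +0.0000, -0.0333, -0.1000]
  T[4,:] = [-0.1379, -0.1034, -0.1379, -0.2069, +0.0000, +0.1379]
  T[5,:] = [+0.1053, +0.1053, +0.2632, -0.0526, +0.2105, +0.0000]
eigenvalue magnitudes: 0.5518, 0.3760, 0.3760, 0.1880, 0.0218, 0.0170.
ρ(T) = max|λ| = 0.5518; 0.5518 < 1: convergent.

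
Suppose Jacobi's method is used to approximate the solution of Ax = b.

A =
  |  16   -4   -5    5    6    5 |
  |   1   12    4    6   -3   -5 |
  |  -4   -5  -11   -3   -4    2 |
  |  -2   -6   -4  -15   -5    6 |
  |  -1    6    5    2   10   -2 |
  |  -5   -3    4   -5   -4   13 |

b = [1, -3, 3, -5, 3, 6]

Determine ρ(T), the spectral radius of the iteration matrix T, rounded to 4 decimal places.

Write A = D+L+U with D = diag(16, 12, -11, -15, 10, 13).
Jacobi: T = -D⁻¹(L+U), T[0,1] = -(-4)/(16) = +0.2500; T[0,0] = 0.
  T[0,:] = [+0.0000 +0.2500 +0.3125 -0.3125 -0.3750 -0.3125]
  T[1,:] = [-0.0833 +0.0000 -0.3333 -0.5000 +0.2500 +0.4167]
  T[2,:] = [-0.3636 -0.4545 +0.0000 -0.2727 -0.3636 +0.1818]
  T[3,:] = [-0.1333 -0.4000 -0.2667 +0.0000 -0.3333 +0.4000]
  T[4,:] = [+0.1000 -0.6000 -0.5000 -0.2000 +0.0000 +0.2000]
  T[5,:] = [+0.3846 +0.2308 -0.3077 +0.3846 +0.3077 +0.0000]
|roots of det(T-λI)|: 1.1227, 0.5480, 0.5480, 0.4855, 0.4855, 0.0518.
ρ = 1.1227; 1.1227 > 1: divergent.

1.1227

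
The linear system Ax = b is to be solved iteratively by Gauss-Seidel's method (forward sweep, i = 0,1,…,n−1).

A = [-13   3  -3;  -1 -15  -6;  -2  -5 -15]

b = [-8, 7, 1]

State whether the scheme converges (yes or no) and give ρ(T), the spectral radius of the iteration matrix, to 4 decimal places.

yes, ρ = 0.2039

A = D + L + U where D = diag(-13, -15, -15).
T_GS = -(D+L)⁻¹U: row 0 first, T[0,1] = -(3)/(-13) = +0.2308; later rows by forward substitution.
  T[0,:] = [+0.0000  +0.2308  -0.2308]
  T[1,:] = [+0.0000  -0.0154  -0.3846]
  T[2,:] = [+0.0000  -0.0256  +0.1590]
moduli |λ_i(T)| = 0.2039, 0.0603, 0.0000.
ρ(T) = max|λ| = 0.2039; 0.2039 < 1, so it converges for any x₀.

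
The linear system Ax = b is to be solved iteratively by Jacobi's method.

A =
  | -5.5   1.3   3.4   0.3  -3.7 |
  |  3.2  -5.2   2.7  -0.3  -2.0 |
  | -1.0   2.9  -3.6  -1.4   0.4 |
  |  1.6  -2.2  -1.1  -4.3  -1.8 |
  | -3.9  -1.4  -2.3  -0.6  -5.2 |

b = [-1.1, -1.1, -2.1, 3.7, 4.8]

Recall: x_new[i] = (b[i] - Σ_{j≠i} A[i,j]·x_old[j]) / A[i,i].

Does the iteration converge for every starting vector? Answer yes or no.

no

A = D + L + U where D = diag(-5.5, -5.2, -3.6, -4.3, -5.2).
Jacobi T = -D⁻¹(L+U): T[0,4] = -(-3.7)/(-5.5) = -0.6727; T[0,0] = 0.
  T[0,:] = [+0.0000, +0.2364, +0.6182, +0.0545, -0.6727]
  T[1,:] = [+0.6154, +0.0000, +0.5192, -0.0577, -0.3846]
  T[2,:] = [-0.2778, +0.8056, +0.0000, -0.3889, +0.1111]
  T[3,:] = [+0.3721, -0.5116, -0.2558, +0.0000, -0.4186]
  T[4,:] = [-0.7500, -0.2692, -0.4423, -0.1154, +0.0000]
|roots of det(T-λI)|: 1.1433, 0.5850, 0.5143, 0.5143, 0.4352.
ρ = 1.1433; 1.1433 > 1: divergent.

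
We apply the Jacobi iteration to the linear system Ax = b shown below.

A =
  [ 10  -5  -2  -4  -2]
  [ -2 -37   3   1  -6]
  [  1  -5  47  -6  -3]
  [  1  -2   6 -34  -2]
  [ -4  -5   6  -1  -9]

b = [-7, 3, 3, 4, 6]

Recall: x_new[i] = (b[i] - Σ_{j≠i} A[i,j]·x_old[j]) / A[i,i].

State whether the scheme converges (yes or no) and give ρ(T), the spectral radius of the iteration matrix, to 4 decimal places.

yes, ρ = 0.3461

A = D + L + U where D = diag(10, -37, 47, -34, -9).
T_J = -D⁻¹(L+U): T[2,4] = -(-3)/(47) = +0.0638; T[2,2] = 0.
  T[0,:] = [+0.0000 +0.5000 +0.2000 +0.4000 +0.2000]
  T[1,:] = [-0.0541 +0.0000 +0.0811 +0.0270 -0.1622]
  T[2,:] = [-0.0213 +0.1064 +0.0000 +0.1277 +0.0638]
  T[3,:] = [+0.0294 -0.0588 +0.1765 +0.0000 -0.0588]
  T[4,:] = [-0.4444 -0.5556 +0.6667 -0.1111 +0.0000]
eigenvalue magnitudes: 0.3461, 0.2478, 0.2478, 0.2126, 0.1198.
ρ(T) = max|λ| = 0.3461; 0.3461 < 1: convergent.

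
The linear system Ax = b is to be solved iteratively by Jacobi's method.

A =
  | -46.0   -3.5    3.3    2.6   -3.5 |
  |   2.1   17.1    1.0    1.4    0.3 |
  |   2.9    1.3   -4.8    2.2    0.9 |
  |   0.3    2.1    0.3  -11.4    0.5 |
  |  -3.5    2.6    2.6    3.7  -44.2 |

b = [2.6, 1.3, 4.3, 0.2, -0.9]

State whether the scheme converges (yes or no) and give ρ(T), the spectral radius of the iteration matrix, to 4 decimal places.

Diagonal D = diag(-46, 17.1, -4.8, -11.4, -44.2); L, U strict lower/upper.
Jacobi: T = -D⁻¹(L+U), T[4,0] = -(-3.5)/(-44.2) = -0.0792; T[4,4] = 0.
  T[0,:] = [+0.0000  -0.0761  +0.0717  +0.0565  -0.0761]
  T[1,:] = [-0.1228  +0.0000  -0.0585  -0.0819  -0.0175]
  T[2,:] = [+0.6042  +0.2708  +0.0000  +0.4583  +0.1875]
  T[3,:] = [+0.0263  +0.1842  +0.0263  +0.0000  +0.0439]
  T[4,:] = [-0.0792  +0.0588  +0.0588  +0.0837  +0.0000]
|eigenvalues of T|: 0.2700, 0.1876, 0.1876, 0.1003, 0.0652.
spectral radius ρ = 0.2700; 0.2700 < 1, so it converges for any x₀.

yes, ρ = 0.2700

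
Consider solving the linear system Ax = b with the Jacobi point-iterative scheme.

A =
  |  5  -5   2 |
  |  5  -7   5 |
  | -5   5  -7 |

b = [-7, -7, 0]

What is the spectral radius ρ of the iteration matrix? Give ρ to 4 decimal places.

1.4190

Write A = D+L+U with D = diag(5, -7, -7).
Jacobi: T = -D⁻¹(L+U), T[1,2] = -(5)/(-7) = +0.7143; T[1,1] = 0.
  T[0,:] = [+0.0000  +1.0000  -0.4000]
  T[1,:] = [+0.7143  +0.0000  +0.7143]
  T[2,:] = [-0.7143  +0.7143  +0.0000]
|roots of det(T-λI)|: 1.4190, 0.7143, 0.7047.
ρ(T) = max|λ| = 1.4190; 1.4190 > 1, so it fails to converge.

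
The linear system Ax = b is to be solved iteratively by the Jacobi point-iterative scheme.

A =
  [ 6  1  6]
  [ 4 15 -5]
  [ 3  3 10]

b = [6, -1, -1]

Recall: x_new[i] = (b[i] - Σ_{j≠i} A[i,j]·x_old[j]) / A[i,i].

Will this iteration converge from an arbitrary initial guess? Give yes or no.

Diagonal D = diag(6, 15, 10); L, U strict lower/upper.
Jacobi T = -D⁻¹(L+U): T[0,1] = -(1)/(6) = -0.1667; T[0,0] = 0.
  T[0,:] = [+0.0000  -0.1667  -1.0000]
  T[1,:] = [-0.2667  +0.0000  +0.3333]
  T[2,:] = [-0.3000  -0.3000  +0.0000]
moduli |λ_i(T)| = 0.5927, 0.3269, 0.3269.
ρ = 0.5927; 0.5927 < 1: convergent.

yes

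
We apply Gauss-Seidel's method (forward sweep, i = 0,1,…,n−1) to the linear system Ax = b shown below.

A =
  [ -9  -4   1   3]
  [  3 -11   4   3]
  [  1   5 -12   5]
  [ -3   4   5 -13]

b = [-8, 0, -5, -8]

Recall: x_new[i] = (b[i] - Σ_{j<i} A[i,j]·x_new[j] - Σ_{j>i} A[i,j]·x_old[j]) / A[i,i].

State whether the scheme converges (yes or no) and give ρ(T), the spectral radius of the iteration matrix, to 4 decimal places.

Let D = diag(-9, -11, -12, -13); L, U the strict triangles.
T_GS = -(D+L)⁻¹U: row 0 first, T[0,3] = -(3)/(-9) = +0.3333; later rows by forward substitution.
  T[0,:] = [+0.0000, -0.4444, +0.1111, +0.3333]
  T[1,:] = [+0.0000, -0.1212, +0.3939, +0.3636]
  T[2,:] = [+0.0000, -0.0875, +0.1734, +0.5960]
  T[3,:] = [+0.0000, +0.0316, +0.1623, +0.2642]
|eigenvalues of T|: 0.5263, 0.1718, 0.1718, 0.0000.
ρ = 0.5263; 0.5263 < 1 ⇒ converges.

yes, ρ = 0.5263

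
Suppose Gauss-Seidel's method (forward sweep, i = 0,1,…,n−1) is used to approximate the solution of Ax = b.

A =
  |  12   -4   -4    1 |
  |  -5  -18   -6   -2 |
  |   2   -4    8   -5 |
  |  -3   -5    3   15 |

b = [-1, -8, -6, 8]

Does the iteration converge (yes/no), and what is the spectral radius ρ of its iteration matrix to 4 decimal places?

yes, ρ = 0.5067

A = D + L + U where D = diag(12, -18, 8, 15).
GS T = -(D+L)⁻¹U: row 0 first, T[0,1] = -(-4)/(12) = +0.3333; later rows by forward substitution.
  T[0,:] = [+0.0000 +0.3333 +0.3333 -0.0833]
  T[1,:] = [+0.0000 -0.0926 -0.4259 -0.0880]
  T[2,:] = [+0.0000 -0.1296 -0.2963 +0.6019]
  T[3,:] = [+0.0000 +0.0617 -0.0160 -0.1664]
eigenvalue magnitudes: 0.5067, 0.1656, 0.1656, 0.0000.
ρ(T) = max|λ| = 0.5067; 0.5067 < 1 ⇒ converges.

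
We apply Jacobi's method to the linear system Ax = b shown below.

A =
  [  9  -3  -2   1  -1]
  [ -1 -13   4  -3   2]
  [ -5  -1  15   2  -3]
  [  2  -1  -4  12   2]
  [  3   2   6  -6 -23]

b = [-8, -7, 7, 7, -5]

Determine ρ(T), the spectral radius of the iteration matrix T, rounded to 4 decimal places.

A = D + L + U where D = diag(9, -13, 15, 12, -23).
Jacobi T = -D⁻¹(L+U): T[0,3] = -(1)/(9) = -0.1111; T[0,0] = 0.
  T[0,:] = [+0.0000 +0.3333 +0.2222 -0.1111 +0.1111]
  T[1,:] = [-0.0769 +0.0000 +0.3077 -0.2308 +0.1538]
  T[2,:] = [+0.3333 +0.0667 +0.0000 -0.1333 +0.2000]
  T[3,:] = [-0.1667 +0.0833 +0.3333 +0.0000 -0.1667]
  T[4,:] = [+0.1304 +0.0870 +0.2609 -0.2609 +0.0000]
eigenvalue magnitudes: 0.5038, 0.3081, 0.3081, 0.2429, 0.1318.
spectral radius ρ = 0.5038; 0.5038 < 1, so it converges for any x₀.

0.5038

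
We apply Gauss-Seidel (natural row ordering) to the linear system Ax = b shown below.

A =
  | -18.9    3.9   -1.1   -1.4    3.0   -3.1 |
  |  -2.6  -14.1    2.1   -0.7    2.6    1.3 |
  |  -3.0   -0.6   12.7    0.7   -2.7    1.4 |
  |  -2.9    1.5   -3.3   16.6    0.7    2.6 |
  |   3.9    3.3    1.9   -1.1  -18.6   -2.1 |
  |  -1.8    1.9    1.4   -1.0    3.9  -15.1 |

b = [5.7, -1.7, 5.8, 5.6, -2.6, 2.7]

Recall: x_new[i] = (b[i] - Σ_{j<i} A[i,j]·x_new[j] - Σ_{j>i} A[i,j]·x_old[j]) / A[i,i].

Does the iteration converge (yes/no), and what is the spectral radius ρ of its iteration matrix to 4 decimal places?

yes, ρ = 0.1630

Let D = diag(-18.9, -14.1, 12.7, 16.6, -18.6, -15.1); L, U the strict triangles.
T_GS = -(D+L)⁻¹U: row 0 first, T[0,2] = -(-1.1)/(-18.9) = -0.0582; later rows by forward substitution.
  T[0,:] = [+0.0000  +0.2063  -0.0582  -0.0741  +0.1587  -0.1640]
  T[1,:] = [+0.0000  -0.0381  +0.1597  -0.0360  +0.1551  +0.1224]
  T[2,:] = [+0.0000  +0.0469  -0.0062  -0.0743  +0.2574  -0.1432]
  T[3,:] = [+0.0000  +0.0488  -0.0258  -0.0245  +0.0227  -0.2248]
  T[4,:] = [+0.0000  +0.0384  +0.0170  -0.0281  +0.0858  -0.1269]
  T[5,:] = [+0.0000  -0.0183  +0.0326  -0.0082  +0.0451  +0.0038]
|eigenvalues of T|: 0.1630, 0.0786, 0.0786, 0.0309, 0.0309, 0.0000.
spectral radius ρ = 0.1630; 0.1630 < 1: convergent.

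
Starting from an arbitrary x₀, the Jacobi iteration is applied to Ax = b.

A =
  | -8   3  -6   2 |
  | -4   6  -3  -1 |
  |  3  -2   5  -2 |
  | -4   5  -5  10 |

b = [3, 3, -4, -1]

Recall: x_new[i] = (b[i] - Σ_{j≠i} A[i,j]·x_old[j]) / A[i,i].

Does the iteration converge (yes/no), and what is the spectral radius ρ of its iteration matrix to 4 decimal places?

Split A = D + L + U, D = diag(-8, 6, 5, 10).
Jacobi T = -D⁻¹(L+U): T[2,3] = -(-2)/(5) = +0.4000; T[2,2] = 0.
  T[0,:] = [+0.0000, +0.3750, -0.7500, +0.2500]
  T[1,:] = [+0.6667, +0.0000, +0.5000, +0.1667]
  T[2,:] = [-0.6000, +0.4000, +0.0000, +0.4000]
  T[3,:] = [+0.4000, -0.5000, +0.5000, +0.0000]
|λ(T)| sorted: 1.2967, 0.6853, 0.3819, 0.3819.
ρ(T) = max|λ| = 1.2967; 1.2967 > 1 ⇒ diverges.

no, ρ = 1.2967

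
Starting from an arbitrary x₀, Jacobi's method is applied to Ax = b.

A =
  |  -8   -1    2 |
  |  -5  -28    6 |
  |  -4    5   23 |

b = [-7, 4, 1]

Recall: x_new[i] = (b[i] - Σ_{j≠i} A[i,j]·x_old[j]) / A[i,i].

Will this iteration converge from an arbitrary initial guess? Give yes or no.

Diagonal D = diag(-8, -28, 23); L, U strict lower/upper.
Jacobi: T = -D⁻¹(L+U), T[2,0] = -(-4)/(23) = +0.1739; T[2,2] = 0.
  T[0,:] = [+0.0000  -0.1250  +0.2500]
  T[1,:] = [-0.1786  +0.0000  +0.2143]
  T[2,:] = [+0.1739  -0.2174  +0.0000]
|λ(T)| sorted: 0.2084, 0.1556, 0.1556.
spectral radius ρ = 0.2084; 0.2084 < 1 ⇒ converges.

yes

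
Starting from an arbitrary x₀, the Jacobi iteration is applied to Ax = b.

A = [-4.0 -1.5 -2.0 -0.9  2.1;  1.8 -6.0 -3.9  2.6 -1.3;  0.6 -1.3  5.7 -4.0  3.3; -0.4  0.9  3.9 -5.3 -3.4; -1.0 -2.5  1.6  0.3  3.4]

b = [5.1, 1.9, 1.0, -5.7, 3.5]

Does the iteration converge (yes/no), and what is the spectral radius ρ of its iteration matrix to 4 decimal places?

Write A = D+L+U with D = diag(-4, -6, 5.7, -5.3, 3.4).
T_J = -D⁻¹(L+U): T[3,4] = -(-3.4)/(-5.3) = -0.6415; T[3,3] = 0.
  T[0,:] = [+0.0000  -0.3750  -0.5000  -0.2250  +0.5250]
  T[1,:] = [+0.3000  +0.0000  -0.6500  +0.4333  -0.2167]
  T[2,:] = [-0.1053  +0.2281  +0.0000  +0.7018  -0.5789]
  T[3,:] = [-0.0755  +0.1698  +0.7358  +0.0000  -0.6415]
  T[4,:] = [+0.2941  +0.7353  -0.4706  -0.0882  +0.0000]
|λ(T)| sorted: 1.2310, 0.7331, 0.6238, 0.6238, 0.0949.
ρ(T) = max|λ| = 1.2310; 1.2310 > 1: divergent.

no, ρ = 1.2310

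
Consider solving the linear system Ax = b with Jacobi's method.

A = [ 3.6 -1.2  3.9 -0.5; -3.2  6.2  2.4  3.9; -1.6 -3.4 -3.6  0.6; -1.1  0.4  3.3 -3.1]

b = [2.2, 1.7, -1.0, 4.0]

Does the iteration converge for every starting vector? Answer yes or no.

Split A = D + L + U, D = diag(3.6, 6.2, -3.6, -3.1).
Jacobi: T = -D⁻¹(L+U), T[2,1] = -(-3.4)/(-3.6) = -0.9444; T[2,2] = 0.
  T[0,:] = [+0.0000, +0.3333, -1.0833, +0.1389]
  T[1,:] = [+0.5161, +0.0000, -0.3871, -0.6290]
  T[2,:] = [-0.4444, -0.9444, +0.0000, +0.1667]
  T[3,:] = [-0.3548, +0.1290, +1.0645, +0.0000]
|eigenvalues of T|: 1.4467, 0.8391, 0.8391, 0.2756.
ρ = 1.4467; 1.4467 > 1 ⇒ diverges.

no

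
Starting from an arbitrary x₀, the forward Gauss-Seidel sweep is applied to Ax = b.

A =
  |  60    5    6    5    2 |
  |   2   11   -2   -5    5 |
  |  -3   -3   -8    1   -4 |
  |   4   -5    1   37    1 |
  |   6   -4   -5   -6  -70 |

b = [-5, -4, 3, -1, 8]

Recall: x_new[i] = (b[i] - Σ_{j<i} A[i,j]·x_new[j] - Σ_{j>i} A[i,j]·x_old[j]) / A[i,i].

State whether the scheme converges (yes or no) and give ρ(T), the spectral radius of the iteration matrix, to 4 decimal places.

yes, ρ = 0.2236

Let D = diag(60, 11, -8, 37, -70); L, U the strict triangles.
T_GS = -(D+L)⁻¹U: row 0 first, T[0,4] = -(2)/(60) = -0.0333; later rows by forward substitution.
  T[0,:] = [+0.0000 -0.0833 -0.1000 -0.0833 -0.0333]
  T[1,:] = [+0.0000 +0.0152 +0.2000 +0.4697 -0.4485]
  T[2,:] = [+0.0000 +0.0256 -0.0375 -0.0199 -0.3193]
  T[3,:] = [+0.0000 +0.0104 +0.0389 +0.0730 -0.0754]
  T[4,:] = [+0.0000 -0.0107 -0.0207 -0.0388 +0.0520]
|eigenvalues of T|: 0.2236, 0.0659, 0.0488, 0.0061, 0.0000.
spectral radius ρ = 0.2236; 0.2236 < 1: convergent.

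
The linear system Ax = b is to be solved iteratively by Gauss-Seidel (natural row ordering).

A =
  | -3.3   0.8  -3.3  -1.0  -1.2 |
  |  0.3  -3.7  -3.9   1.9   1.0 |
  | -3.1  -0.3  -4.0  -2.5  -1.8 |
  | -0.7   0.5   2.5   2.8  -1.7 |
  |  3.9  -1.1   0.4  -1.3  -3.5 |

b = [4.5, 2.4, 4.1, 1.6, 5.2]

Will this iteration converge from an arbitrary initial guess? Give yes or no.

no

Split A = D + L + U, D = diag(-3.3, -3.7, -4, 2.8, -3.5).
GS T = -(D+L)⁻¹U: row 0 first, T[0,4] = -(-1.2)/(-3.3) = -0.3636; later rows by forward substitution.
  T[0,:] = [+0.0000 +0.2424 -1.0000 -0.3030 -0.3636]
  T[1,:] = [+0.0000 +0.0197 -1.1351 +0.4889 +0.2408]
  T[2,:] = [+0.0000 -0.1894 +0.8601 -0.4268 -0.1862]
  T[3,:] = [+0.0000 +0.2262 -0.8153 +0.2180 +0.6395]
  T[4,:] = [+0.0000 +0.1583 -0.3564 -0.6211 -0.7397]
|eigenvalues of T|: 1.4385, 0.6352, 0.6352, 0.1862, 0.0000.
spectral radius ρ = 1.4385; 1.4385 > 1: divergent.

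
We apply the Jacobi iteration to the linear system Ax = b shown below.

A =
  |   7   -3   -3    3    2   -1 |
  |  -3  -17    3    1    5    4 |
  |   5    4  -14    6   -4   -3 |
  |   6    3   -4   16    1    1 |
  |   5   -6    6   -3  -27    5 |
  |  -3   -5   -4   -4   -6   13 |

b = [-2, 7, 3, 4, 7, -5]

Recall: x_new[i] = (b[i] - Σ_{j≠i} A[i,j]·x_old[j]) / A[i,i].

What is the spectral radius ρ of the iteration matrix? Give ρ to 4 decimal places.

Diagonal D = diag(7, -17, -14, 16, -27, 13); L, U strict lower/upper.
T_J = -D⁻¹(L+U): T[4,1] = -(-6)/(-27) = -0.2222; T[4,4] = 0.
  T[0,:] = [+0.0000, +0.4286, +0.4286, -0.4286, -0.2857, +0.1429]
  T[1,:] = [-0.1765, +0.0000, +0.1765, +0.0588, +0.2941, +0.2353]
  T[2,:] = [+0.3571, +0.2857, +0.0000, +0.4286, -0.2857, -0.2143]
  T[3,:] = [-0.3750, -0.1875, +0.2500, +0.0000, -0.0625, -0.0625]
  T[4,:] = [+0.1852, -0.2222, +0.2222, -0.1111, +0.0000, +0.1852]
  T[5,:] = [+0.2308, +0.3846, +0.3077, +0.3077, +0.4615, +0.0000]
eigenvalue magnitudes: 0.8292, 0.5435, 0.5435, 0.4663, 0.4663, 0.2632.
spectral radius ρ = 0.8292; 0.8292 < 1: convergent.

0.8292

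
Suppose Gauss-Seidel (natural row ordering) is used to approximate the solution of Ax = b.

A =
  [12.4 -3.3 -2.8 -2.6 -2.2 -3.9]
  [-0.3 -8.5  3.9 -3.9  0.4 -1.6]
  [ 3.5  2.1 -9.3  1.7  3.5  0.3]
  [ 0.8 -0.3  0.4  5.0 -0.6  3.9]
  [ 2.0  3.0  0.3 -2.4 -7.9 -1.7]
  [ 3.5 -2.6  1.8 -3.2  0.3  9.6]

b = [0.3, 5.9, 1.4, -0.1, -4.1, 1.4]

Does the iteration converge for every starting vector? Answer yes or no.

yes

Split A = D + L + U, D = diag(12.4, -8.5, -9.3, 5, -7.9, 9.6).
Gauss-Seidel: T = -(D+L)⁻¹U, row 0 first, T[0,1] = -(-3.3)/(12.4) = +0.2661; later rows by forward substitution.
  T[0,:] = [+0.0000, +0.2661, +0.2258, +0.2097, +0.1774, +0.3145]
  T[1,:] = [+0.0000, -0.0094, +0.4509, -0.4662, +0.0408, -0.1993]
  T[2,:] = [+0.0000, +0.0980, +0.1868, +0.1564, +0.4523, +0.1056]
  T[3,:] = [+0.0000, -0.0510, -0.0240, -0.0740, +0.0579, -0.8507]
  T[4,:] = [+0.0000, +0.0830, +0.2428, -0.0955, +0.0600, +0.0512]
  T[5,:] = [+0.0000, -0.1375, -0.0108, -0.2537, -0.1210, -0.4736]
|eigenvalues of T|: 0.8900, 0.5278, 0.0812, 0.0742, 0.0742, 0.0000.
spectral radius ρ = 0.8900; 0.8900 < 1: convergent.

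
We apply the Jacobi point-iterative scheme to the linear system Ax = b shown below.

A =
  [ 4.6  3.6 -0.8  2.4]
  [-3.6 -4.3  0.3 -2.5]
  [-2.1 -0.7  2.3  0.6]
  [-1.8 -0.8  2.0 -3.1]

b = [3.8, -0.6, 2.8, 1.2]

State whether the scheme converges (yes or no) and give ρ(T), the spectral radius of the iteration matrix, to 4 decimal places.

Write A = D+L+U with D = diag(4.6, -4.3, 2.3, -3.1).
Jacobi T = -D⁻¹(L+U): T[0,2] = -(-0.8)/(4.6) = +0.1739; T[0,0] = 0.
  T[0,:] = [+0.0000, -0.7826, +0.1739, -0.5217]
  T[1,:] = [-0.8372, +0.0000, +0.0698, -0.5814]
  T[2,:] = [+0.9130, +0.3043, +0.0000, -0.2609]
  T[3,:] = [-0.5806, -0.2581, +0.6452, +0.0000]
|eigenvalues of T|: 1.4003, 0.8479, 0.6103, 0.6103.
ρ(T) = max|λ| = 1.4003; 1.4003 > 1: divergent.

no, ρ = 1.4003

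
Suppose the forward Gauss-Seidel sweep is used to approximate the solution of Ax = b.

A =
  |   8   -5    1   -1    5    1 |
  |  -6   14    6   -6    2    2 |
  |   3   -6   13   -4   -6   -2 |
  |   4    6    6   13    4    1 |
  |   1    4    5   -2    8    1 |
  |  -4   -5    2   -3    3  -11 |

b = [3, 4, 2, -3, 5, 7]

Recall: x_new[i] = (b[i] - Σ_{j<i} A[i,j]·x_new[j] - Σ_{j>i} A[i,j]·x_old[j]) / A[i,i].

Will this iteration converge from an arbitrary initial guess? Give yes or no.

yes

Let D = diag(8, 14, 13, 13, 8, -11); L, U the strict triangles.
Gauss-Seidel: T = -(D+L)⁻¹U, row 0 first, T[0,1] = -(-5)/(8) = +0.6250; later rows by forward substitution.
  T[0,:] = [+0.0000 +0.6250 -0.1250 +0.1250 -0.6250 -0.1250]
  T[1,:] = [+0.0000 +0.2679 -0.4821 +0.4821 -0.4107 -0.1964]
  T[2,:] = [+0.0000 -0.0206 -0.1937 +0.5014 +0.4162 +0.0920]
  T[3,:] = [+0.0000 -0.3064 +0.3504 -0.4924 -0.1179 +0.0097]
  T[4,:] = [+0.0000 -0.2758 +0.4653 -0.6932 -0.0061 -0.0663]
  T[5,:] = [+0.0000 -0.3444 +0.2607 -0.2282 +0.5201 +0.1308]
|eigenvalues of T|: 0.9404, 0.6275, 0.1838, 0.1031, 0.1031, 0.0000.
spectral radius ρ = 0.9404; 0.9404 < 1, so it converges for any x₀.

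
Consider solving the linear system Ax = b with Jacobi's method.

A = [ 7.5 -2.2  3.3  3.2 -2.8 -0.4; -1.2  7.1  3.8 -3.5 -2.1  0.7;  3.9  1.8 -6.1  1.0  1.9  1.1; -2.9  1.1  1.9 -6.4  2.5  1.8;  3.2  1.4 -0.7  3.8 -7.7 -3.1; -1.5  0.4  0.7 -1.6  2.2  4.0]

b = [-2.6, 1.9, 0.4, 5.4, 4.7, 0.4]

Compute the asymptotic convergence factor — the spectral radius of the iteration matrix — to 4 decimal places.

Diagonal D = diag(7.5, 7.1, -6.1, -6.4, -7.7, 4); L, U strict lower/upper.
T_J = -D⁻¹(L+U): T[3,0] = -(-2.9)/(-6.4) = -0.4531; T[3,3] = 0.
  T[0,:] = [+0.0000  +0.2933  -0.4400  -0.4267  +0.3733  +0.0533]
  T[1,:] = [+0.1690  +0.0000  -0.5352  +0.4930  +0.2958  -0.0986]
  T[2,:] = [+0.6393  +0.2951  +0.0000  +0.1639  +0.3115  +0.1803]
  T[3,:] = [-0.4531  +0.1719  +0.2969  +0.0000  +0.3906  +0.2812]
  T[4,:] = [+0.4156  +0.1818  -0.0909  +0.4935  +0.0000  -0.4026]
  T[5,:] = [+0.3750  -0.1000  -0.1750  +0.4000  -0.5500  +0.0000]
|λ(T)| sorted: 1.1767, 0.6860, 0.6860, 0.6729, 0.3958, 0.2826.
ρ(T) = max|λ| = 1.1767; 1.1767 > 1 ⇒ diverges.

1.1767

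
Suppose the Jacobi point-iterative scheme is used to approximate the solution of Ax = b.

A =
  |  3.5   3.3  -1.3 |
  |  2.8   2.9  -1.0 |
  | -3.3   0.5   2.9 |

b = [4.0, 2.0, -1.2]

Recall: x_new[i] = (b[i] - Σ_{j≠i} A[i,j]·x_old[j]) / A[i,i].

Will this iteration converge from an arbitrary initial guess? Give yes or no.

no

Split A = D + L + U, D = diag(3.5, 2.9, 2.9).
Jacobi: T = -D⁻¹(L+U), T[0,1] = -(3.3)/(3.5) = -0.9429; T[0,0] = 0.
  T[0,:] = [+0.0000 -0.9429 +0.3714]
  T[1,:] = [-0.9655 +0.0000 +0.3448]
  T[2,:] = [+1.1379 -0.1724 +0.0000]
|λ(T)| sorted: 1.2342, 0.9792, 0.2550.
ρ = 1.2342; 1.2342 > 1, so it fails to converge.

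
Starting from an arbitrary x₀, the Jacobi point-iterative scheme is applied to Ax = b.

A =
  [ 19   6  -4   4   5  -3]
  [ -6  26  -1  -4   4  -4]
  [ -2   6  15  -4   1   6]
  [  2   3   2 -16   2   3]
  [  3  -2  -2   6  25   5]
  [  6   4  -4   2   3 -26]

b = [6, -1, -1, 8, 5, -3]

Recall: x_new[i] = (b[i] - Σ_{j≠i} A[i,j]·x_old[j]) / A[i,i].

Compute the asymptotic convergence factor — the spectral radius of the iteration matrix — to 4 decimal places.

0.5088

Write A = D+L+U with D = diag(19, 26, 15, -16, 25, -26).
Jacobi T = -D⁻¹(L+U): T[2,4] = -(1)/(15) = -0.0667; T[2,2] = 0.
  T[0,:] = [+0.0000 -0.3158 +0.2105 -0.2105 -0.2632 +0.1579]
  T[1,:] = [+0.2308 +0.0000 +0.0385 +0.1538 -0.1538 +0.1538]
  T[2,:] = [+0.1333 -0.4000 +0.0000 +0.2667 -0.0667 -0.4000]
  T[3,:] = [+0.1250 +0.1875 +0.1250 +0.0000 +0.1250 +0.1875]
  T[4,:] = [-0.1200 +0.0800 +0.0800 -0.2400 +0.0000 -0.2000]
  T[5,:] = [+0.2308 +0.1538 -0.1538 +0.0769 +0.1154 +0.0000]
|λ(T)| sorted: 0.5088, 0.3287, 0.3287, 0.2658, 0.2658, 0.2393.
spectral radius ρ = 0.5088; 0.5088 < 1 ⇒ converges.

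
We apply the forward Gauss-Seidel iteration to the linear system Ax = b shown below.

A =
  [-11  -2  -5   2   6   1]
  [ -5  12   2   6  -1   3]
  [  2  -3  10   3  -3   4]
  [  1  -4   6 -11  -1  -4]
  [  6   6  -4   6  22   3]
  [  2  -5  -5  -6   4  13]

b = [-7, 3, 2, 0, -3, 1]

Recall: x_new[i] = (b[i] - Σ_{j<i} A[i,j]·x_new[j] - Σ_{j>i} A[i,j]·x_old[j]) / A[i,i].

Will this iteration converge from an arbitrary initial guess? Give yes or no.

yes

Diagonal D = diag(-11, 12, 10, -11, 22, 13); L, U strict lower/upper.
GS T = -(D+L)⁻¹U: row 0 first, T[0,3] = -(2)/(-11) = +0.1818; later rows by forward substitution.
  T[0,:] = [+0.0000  -0.1818  -0.4545  +0.1818  +0.5455  +0.0909]
  T[1,:] = [+0.0000  -0.0758  -0.3561  -0.4242  +0.3106  -0.2121]
  T[2,:] = [+0.0000  +0.0136  -0.0159  -0.4636  +0.2841  -0.4818]
  T[3,:] = [+0.0000  +0.0185  +0.0795  -0.0821  +0.0007  -0.5410]
  T[4,:] = [+0.0000  +0.0677  +0.1965  +0.0042  -0.1820  -0.0434]
  T[5,:] = [+0.0000  -0.0082  -0.0969  -0.4086  +0.2011  -0.5173]
|eigenvalues of T|: 0.8982, 0.2450, 0.1554, 0.1554, 0.0033, 0.0000.
ρ(T) = max|λ| = 0.8982; 0.8982 < 1, so it converges for any x₀.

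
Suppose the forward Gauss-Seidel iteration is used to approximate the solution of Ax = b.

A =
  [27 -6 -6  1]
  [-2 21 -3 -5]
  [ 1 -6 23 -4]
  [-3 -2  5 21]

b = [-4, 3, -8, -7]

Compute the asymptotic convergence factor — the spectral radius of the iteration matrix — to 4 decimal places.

Split A = D + L + U, D = diag(27, 21, 23, 21).
T_GS = -(D+L)⁻¹U: row 0 first, T[0,1] = -(-6)/(27) = +0.2222; later rows by forward substitution.
  T[0,:] = [+0.0000  +0.2222  +0.2222  -0.0370]
  T[1,:] = [+0.0000  +0.0212  +0.1640  +0.2346]
  T[2,:] = [+0.0000  -0.0041  +0.0331  +0.2367]
  T[3,:] = [+0.0000  +0.0347  +0.0395  -0.0393]
moduli |λ_i(T)| = 0.1599, 0.0904, 0.0546, 0.0000.
ρ = 0.1599; 0.1599 < 1: convergent.

0.1599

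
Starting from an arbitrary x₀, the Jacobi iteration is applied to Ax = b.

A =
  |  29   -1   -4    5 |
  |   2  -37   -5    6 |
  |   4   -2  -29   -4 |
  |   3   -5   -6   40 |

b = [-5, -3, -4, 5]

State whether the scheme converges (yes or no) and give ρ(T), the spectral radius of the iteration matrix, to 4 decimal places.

Split A = D + L + U, D = diag(29, -37, -29, 40).
T_J = -D⁻¹(L+U): T[1,0] = -(2)/(-37) = +0.0541; T[1,1] = 0.
  T[0,:] = [+0.0000, +0.0345, +0.1379, -0.1724]
  T[1,:] = [+0.0541, +0.0000, -0.1351, +0.1622]
  T[2,:] = [+0.1379, -0.0690, +0.0000, -0.1379]
  T[3,:] = [-0.0750, +0.1250, +0.1500, +0.0000]
|eigenvalues of T|: 0.2474, 0.1113, 0.1113, 0.0278.
ρ(T) = max|λ| = 0.2474; 0.2474 < 1 ⇒ converges.

yes, ρ = 0.2474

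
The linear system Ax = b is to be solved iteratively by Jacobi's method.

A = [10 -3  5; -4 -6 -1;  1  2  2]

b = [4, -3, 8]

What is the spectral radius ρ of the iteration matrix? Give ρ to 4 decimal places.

Write A = D+L+U with D = diag(10, -6, 2).
Jacobi T = -D⁻¹(L+U): T[1,2] = -(-1)/(-6) = -0.1667; T[1,1] = 0.
  T[0,:] = [+0.0000, +0.3000, -0.5000]
  T[1,:] = [-0.6667, +0.0000, -0.1667]
  T[2,:] = [-0.5000, -1.0000, +0.0000]
moduli |λ_i(T)| = 0.7817, 0.6280, 0.6280.
ρ = 0.7817; 0.7817 < 1 ⇒ converges.

0.7817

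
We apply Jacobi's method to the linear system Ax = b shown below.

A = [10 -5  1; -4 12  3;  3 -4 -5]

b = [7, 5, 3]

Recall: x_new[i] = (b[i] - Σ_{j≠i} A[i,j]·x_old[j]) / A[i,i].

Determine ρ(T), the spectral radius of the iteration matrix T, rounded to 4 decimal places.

Diagonal D = diag(10, 12, -5); L, U strict lower/upper.
T_J = -D⁻¹(L+U): T[2,0] = -(3)/(-5) = +0.6000; T[2,2] = 0.
  T[0,:] = [+0.0000  +0.5000  -0.1000]
  T[1,:] = [+0.3333  +0.0000  -0.2500]
  T[2,:] = [+0.6000  -0.8000  +0.0000]
|roots of det(T-λI)|: 0.6202, 0.4450, 0.1751.
spectral radius ρ = 0.6202; 0.6202 < 1, so it converges for any x₀.

0.6202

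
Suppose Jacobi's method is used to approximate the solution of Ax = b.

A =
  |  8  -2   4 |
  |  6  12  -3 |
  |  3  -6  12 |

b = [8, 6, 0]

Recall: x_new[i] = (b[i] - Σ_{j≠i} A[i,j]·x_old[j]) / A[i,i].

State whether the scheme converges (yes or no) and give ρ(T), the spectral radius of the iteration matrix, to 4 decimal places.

yes, ρ = 0.5646

Write A = D+L+U with D = diag(8, 12, 12).
Jacobi: T = -D⁻¹(L+U), T[1,2] = -(-3)/(12) = +0.2500; T[1,1] = 0.
  T[0,:] = [+0.0000 +0.2500 -0.5000]
  T[1,:] = [-0.5000 +0.0000 +0.2500]
  T[2,:] = [-0.2500 +0.5000 +0.0000]
|roots of det(T-λI)|: 0.5646, 0.4402, 0.4402.
spectral radius ρ = 0.5646; 0.5646 < 1: convergent.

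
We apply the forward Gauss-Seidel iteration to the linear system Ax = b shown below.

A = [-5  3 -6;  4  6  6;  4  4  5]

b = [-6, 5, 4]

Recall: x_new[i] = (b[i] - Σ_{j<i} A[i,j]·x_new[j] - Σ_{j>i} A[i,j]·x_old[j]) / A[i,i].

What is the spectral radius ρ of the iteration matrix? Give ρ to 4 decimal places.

Let D = diag(-5, 6, 5); L, U the strict triangles.
Gauss-Seidel: T = -(D+L)⁻¹U, row 0 first, T[0,2] = -(-6)/(-5) = -1.2000; later rows by forward substitution.
  T[0,:] = [+0.0000 +0.6000 -1.2000]
  T[1,:] = [+0.0000 -0.4000 -0.2000]
  T[2,:] = [+0.0000 -0.1600 +1.1200]
moduli |λ_i(T)| = 1.1408, 0.4208, 0.0000.
ρ(T) = max|λ| = 1.1408; 1.1408 > 1, so it fails to converge.

1.1408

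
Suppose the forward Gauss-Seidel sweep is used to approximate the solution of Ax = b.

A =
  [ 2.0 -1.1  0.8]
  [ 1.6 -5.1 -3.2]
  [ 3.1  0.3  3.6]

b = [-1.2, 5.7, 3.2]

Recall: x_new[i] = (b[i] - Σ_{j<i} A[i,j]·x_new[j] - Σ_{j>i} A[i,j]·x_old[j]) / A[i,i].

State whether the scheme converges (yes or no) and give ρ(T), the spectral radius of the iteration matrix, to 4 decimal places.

yes, ρ = 0.9073

A = D + L + U where D = diag(2, -5.1, 3.6).
GS T = -(D+L)⁻¹U: row 0 first, T[0,2] = -(0.8)/(2) = -0.4000; later rows by forward substitution.
  T[0,:] = [+0.0000  +0.5500  -0.4000]
  T[1,:] = [+0.0000  +0.1725  -0.7529]
  T[2,:] = [+0.0000  -0.4880  +0.4072]
eigenvalue magnitudes: 0.9073, 0.3275, 0.0000.
ρ(T) = max|λ| = 0.9073; 0.9073 < 1 ⇒ converges.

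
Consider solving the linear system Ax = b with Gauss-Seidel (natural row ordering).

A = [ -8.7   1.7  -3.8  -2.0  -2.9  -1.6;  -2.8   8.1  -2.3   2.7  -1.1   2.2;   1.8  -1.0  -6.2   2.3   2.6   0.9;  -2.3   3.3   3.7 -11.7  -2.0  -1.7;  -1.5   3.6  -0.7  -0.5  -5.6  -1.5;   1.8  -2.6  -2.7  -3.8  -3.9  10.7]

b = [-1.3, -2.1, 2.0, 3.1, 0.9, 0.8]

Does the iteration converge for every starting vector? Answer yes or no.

yes

Diagonal D = diag(-8.7, 8.1, -6.2, -11.7, -5.6, 10.7); L, U strict lower/upper.
GS T = -(D+L)⁻¹U: row 0 first, T[0,2] = -(-3.8)/(-8.7) = -0.4368; later rows by forward substitution.
  T[0,:] = [+0.0000 +0.1954 -0.4368 -0.2299 -0.3333 -0.1839]
  T[1,:] = [+0.0000 +0.0675 +0.1330 -0.4128 +0.0206 -0.3352]
  T[2,:] = [+0.0000 +0.0458 -0.1483 +0.3708 +0.3193 +0.1458]
  T[3,:] = [+0.0000 -0.0049 +0.0765 +0.0460 +0.0014 -0.1576]
  T[4,:] = [+0.0000 -0.0142 +0.2142 -0.2543 +0.0625 -0.4382]
  T[5,:] = [+0.0000 -0.0118 +0.1736 -0.0444 +0.1649 -0.2294]
|roots of det(T-λI)|: 0.5110, 0.1911, 0.1911, 0.1200, 0.0708, 0.0000.
ρ(T) = max|λ| = 0.5110; 0.5110 < 1, so it converges for any x₀.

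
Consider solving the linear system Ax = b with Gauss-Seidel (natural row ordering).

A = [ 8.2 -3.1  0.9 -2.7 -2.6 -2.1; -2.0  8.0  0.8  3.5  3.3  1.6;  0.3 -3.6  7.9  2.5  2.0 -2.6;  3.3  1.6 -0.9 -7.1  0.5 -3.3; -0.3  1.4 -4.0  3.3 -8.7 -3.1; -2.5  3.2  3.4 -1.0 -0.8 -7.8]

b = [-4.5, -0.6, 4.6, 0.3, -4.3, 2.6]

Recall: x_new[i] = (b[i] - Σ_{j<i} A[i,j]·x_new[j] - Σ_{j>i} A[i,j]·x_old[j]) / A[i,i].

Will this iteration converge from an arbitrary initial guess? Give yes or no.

yes

Split A = D + L + U, D = diag(8.2, 8, 7.9, -7.1, -8.7, -7.8).
Gauss-Seidel: T = -(D+L)⁻¹U, row 0 first, T[0,2] = -(0.9)/(8.2) = -0.1098; later rows by forward substitution.
  T[0,:] = [+0.0000 +0.3780 -0.1098 +0.3293 +0.3171 +0.2561]
  T[1,:] = [+0.0000 +0.0945 -0.1274 -0.3552 -0.3332 -0.1360]
  T[2,:] = [+0.0000 +0.0287 -0.0539 -0.4908 -0.4171 +0.2574]
  T[3,:] = [+0.0000 +0.1934 -0.0729 +0.1352 +0.1956 -0.4090]
  T[4,:] = [+0.0000 +0.0623 -0.0196 +0.2084 +0.2014 -0.6605]
  T[5,:] = [+0.0000 -0.1011 -0.0292 -0.5039 -0.4659 +0.0945]
|eigenvalues of T|: 0.9329, 0.4796, 0.0600, 0.0599, 0.0599, 0.0000.
spectral radius ρ = 0.9329; 0.9329 < 1 ⇒ converges.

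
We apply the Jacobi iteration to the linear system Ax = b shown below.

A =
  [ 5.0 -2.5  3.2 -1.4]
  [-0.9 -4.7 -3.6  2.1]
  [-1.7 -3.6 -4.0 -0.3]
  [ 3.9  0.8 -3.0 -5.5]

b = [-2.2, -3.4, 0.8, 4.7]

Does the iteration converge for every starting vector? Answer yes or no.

A = D + L + U where D = diag(5, -4.7, -4, -5.5).
Jacobi: T = -D⁻¹(L+U), T[0,1] = -(-2.5)/(5) = +0.5000; T[0,0] = 0.
  T[0,:] = [+0.0000  +0.5000  -0.6400  +0.2800]
  T[1,:] = [-0.1915  +0.0000  -0.7660  +0.4468]
  T[2,:] = [-0.4250  -0.9000  +0.0000  -0.0750]
  T[3,:] = [+0.7091  +0.1455  -0.5455  +0.0000]
|eigenvalues of T|: 1.2801, 0.8070, 0.2945, 0.2945.
spectral radius ρ = 1.2801; 1.2801 > 1 ⇒ diverges.

no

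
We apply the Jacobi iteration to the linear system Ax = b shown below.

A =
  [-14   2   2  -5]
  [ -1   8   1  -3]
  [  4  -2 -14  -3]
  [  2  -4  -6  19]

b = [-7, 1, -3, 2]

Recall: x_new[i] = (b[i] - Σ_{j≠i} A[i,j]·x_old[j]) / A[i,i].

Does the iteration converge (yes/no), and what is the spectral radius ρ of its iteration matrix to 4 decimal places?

yes, ρ = 0.5200

Split A = D + L + U, D = diag(-14, 8, -14, 19).
T_J = -D⁻¹(L+U): T[2,1] = -(-2)/(-14) = -0.1429; T[2,2] = 0.
  T[0,:] = [+0.0000  +0.1429  +0.1429  -0.3571]
  T[1,:] = [+0.1250  +0.0000  -0.1250  +0.3750]
  T[2,:] = [+0.2857  -0.1429  +0.0000  -0.2143]
  T[3,:] = [-0.1053  +0.2105  +0.3158  +0.0000]
|eigenvalues of T|: 0.5200, 0.3060, 0.3060, 0.1324.
ρ(T) = max|λ| = 0.5200; 0.5200 < 1, so it converges for any x₀.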